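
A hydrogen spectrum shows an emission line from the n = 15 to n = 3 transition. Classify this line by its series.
Paschen series

The spectral series in hydrogen are named based on the final (lower) energy level:
- Lyman series: n_final = 1 (ultraviolet)
- Balmer series: n_final = 2 (visible/near-UV)
- Paschen series: n_final = 3 (infrared)
- Brackett series: n_final = 4 (infrared)
- Pfund series: n_final = 5 (far infrared)

Since this transition ends at n = 3, it belongs to the Paschen series.

For reference, this 15 → 3 line has photon energy
ΔE = 13.6057 eV × (1/3² - 1/15²) = 1.451275 eV,
corresponding to wavelength λ = hc/ΔE = 1239.84 eV·nm / 1.451275 eV = 854.31 nm in the infrared region.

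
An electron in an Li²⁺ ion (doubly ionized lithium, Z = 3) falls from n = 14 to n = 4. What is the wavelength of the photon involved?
176.4029 nm

First, find the transition energy using E_n = -13.6057 Z² / n² eV:
E_14 = -13.6057 × 3² / 14² = -0.62475153 eV
E_4 = -13.6057 × 3² / 4² = -7.65320625 eV

Photon energy: |ΔE| = |E_4 - E_14| = 7.02845472 eV

Convert to wavelength using E = hc/λ with hc = 1239.84 eV·nm:
λ = hc/E = 1239.84 eV·nm / 7.02845472 eV
λ = 176.4029 nm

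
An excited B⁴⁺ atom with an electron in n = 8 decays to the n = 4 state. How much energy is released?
15.944 eV

The energy levels are E_n = -13.6057 Z² eV / n².

Energy at n = 8: E_8 = -13.6057 × 5² / 8² = -5.314727 eV
Energy at n = 4: E_4 = -13.6057 × 5² / 4² = -21.258906 eV

For emission (electron falling to lower state), the photon energy is:
E_photon = E_8 - E_4 = |-5.314727 - (-21.258906)|
E_photon = 15.944 eV

This energy is carried away by the emitted photon.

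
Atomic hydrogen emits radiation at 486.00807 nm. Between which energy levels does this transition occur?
n = 4 → n = 2

First, find the photon energy from the wavelength (hc = 1239.84 eV·nm):
E = hc/λ = 1239.84 eV·nm / 486.00807 nm = 2.5510688 eV

The energy levels of hydrogen satisfy E_n = -13.6057 / n² eV, so an emission n_i → n_f releases
ΔE = 13.6057 × (1/n_f² − 1/n_i²) eV.

Setting ΔE equal to the photon energy:
1/n_f² − 1/n_i² = 2.5510688 / 13.6057 = 0.18750000

Since 1/n_i² must be positive, we need 1/n_f² > 0.18750000, i.e. n_f ≤ 2. For each allowed n_f, solve n_i = (1/n_f² − 0.18750000)^(−1/2) and check whether it is a whole number:
  n_f = 1: 1/n_i² = 1.00000000 − 0.18750000 = 0.81250000 → n_i = 1.109  (not an integer) ✗
  n_f = 2: 1/n_i² = 0.25000000 − 0.18750000 = 0.06250000 → n_i = 4.000  → integer, n_i = 4 ✓

Only n_f = 2 gives an integer upper level, n_i = 4.

The transition is from n = 4 to n = 2 (emission).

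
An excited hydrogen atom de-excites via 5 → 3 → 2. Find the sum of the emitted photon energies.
2.86 eV

The energy levels of hydrogen are E_n = -13.6057 / n² eV.

First transition (5 → 3):
ΔE₁ = |E_3 - E_5|
ΔE₁ = |-1.51174444 - (-0.54422800)| = 0.96752 eV

Second transition (3 → 2):
ΔE₂ = |E_2 - E_3|
ΔE₂ = |-3.40142500 - (-1.51174444)| = 1.88968 eV

Total energy released:
E_total = ΔE₁ + ΔE₂ = 0.96752 + 1.88968 = 2.86 eV

Note: This equals the direct transition 5 → 2: 2.86 eV ✓
Energy is conserved regardless of the path taken.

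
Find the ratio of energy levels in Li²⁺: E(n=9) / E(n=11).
1.493827

Using E_n = -13.6057 Z² / n² eV with Z = 3:

E_9 = -13.6057 × 3² / 9² = -122.4513 / 81 = -1.511744444444 eV
E_11 = -13.6057 × 3² / 11² = -122.4513 / 121 = -1.011994214876 eV

The ratio is:
E_9/E_11 = (-1.511744444444) / (-1.011994214876)
E_9/E_11 = (-122.4513/81) / (-122.4513/121)
E_9/E_11 = 121/81
E_9/E_11 = 1.493827
(Note: the Z² factors cancel in the ratio.)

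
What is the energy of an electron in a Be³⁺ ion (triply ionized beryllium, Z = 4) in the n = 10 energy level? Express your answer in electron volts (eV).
-2.1769 eV

The energy levels of a hydrogen-like atom are given by:
E_n = -13.6057 Z² / n² eV  (with Z = 4 for Be³⁺)

For n = 10:
E_10 = -13.6057 × 4² / 10²
E_10 = -13.6057 × 16 / 100
E_10 = -2.1769 eV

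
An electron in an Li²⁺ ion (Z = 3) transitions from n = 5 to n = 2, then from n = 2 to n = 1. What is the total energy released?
117.55 eV

The energy levels of Li²⁺ are E_n = -13.6057 × 3² / n² eV.

First transition (5 → 2):
ΔE₁ = |E_2 - E_5|
ΔE₁ = |-30.61282500 - (-4.89805200)| = 25.71477 eV

Second transition (2 → 1):
ΔE₂ = |E_1 - E_2|
ΔE₂ = |-122.45130000 - (-30.61282500)| = 91.83848 eV

Total energy released:
E_total = ΔE₁ + ΔE₂ = 25.71477 + 91.83848 = 117.55 eV

Note: This equals the direct transition 5 → 1: 117.55 eV ✓
Energy is conserved regardless of the path taken.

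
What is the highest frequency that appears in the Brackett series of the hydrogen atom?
2.0562e+14 Hz

The series limit corresponds to the transition from n = ∞ to n = 4.
This is the highest energy (shortest wavelength) transition in the Brackett series.

E_∞ = 0 eV
E_4 = -13.6057 / 4² = -0.85035625 eV

Energy at series limit:
ΔE = E_∞ - E_4 = 0 - (-0.85035625) = 0.85035625 eV
E = 0.85035625 eV × (1.602177 × 10⁻¹⁹ J/eV) = 1.362421e-19 J
f = E/h = 1.362421e-19 J / (6.62607 × 10⁻³⁴ J·s) = 2.0562e+14 Hz

This energy equals the ionization energy from the n = 4 state of hydrogen.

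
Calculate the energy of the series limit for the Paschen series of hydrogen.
1.512 eV

The series limit corresponds to the transition from n = ∞ to n = 3.
This is the highest energy (shortest wavelength) transition in the Paschen series.

E_∞ = 0 eV
E_3 = -13.6057 / 3² = -1.512 eV

Energy at series limit:
ΔE = E_∞ - E_3 = 0 - (-1.512) = 1.512 eV

This energy equals the ionization energy from the n = 3 state of hydrogen.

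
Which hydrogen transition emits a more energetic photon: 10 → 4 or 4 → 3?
10 → 4

Calculate the energy for each transition:

Transition 10 → 4:
ΔE₁ = |E_4 - E_10| = |-13.6057/4² - (-13.6057/10²)|
ΔE₁ = |-0.85035625 - (-0.13605700)| = 0.71430 eV

Transition 4 → 3:
ΔE₂ = |E_3 - E_4| = |-13.6057/3² - (-13.6057/4²)|
ΔE₂ = |-1.51174444 - (-0.85035625)| = 0.66139 eV

Since 0.71430 eV > 0.66139 eV, the transition 10 → 4 emits the more energetic photon.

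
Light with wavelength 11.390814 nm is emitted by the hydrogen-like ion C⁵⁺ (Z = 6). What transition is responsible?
n = 6 → n = 2

First, find the photon energy from the wavelength (hc = 1239.84 eV·nm):
E = hc/λ = 1239.84 eV·nm / 11.390814 nm = 108.84560 eV

The energy levels of C⁵⁺ satisfy E_n = -13.6057 × 6² / n² eV, so an emission n_i → n_f releases
ΔE = 13.6057 × 6² × (1/n_f² − 1/n_i²) eV.

Setting ΔE equal to the photon energy:
1/n_f² − 1/n_i² = 108.84560 / (13.6057 × 6²) = 0.22222222

Since 1/n_i² must be positive, we need 1/n_f² > 0.22222222, i.e. n_f ≤ 2. For each allowed n_f, solve n_i = (1/n_f² − 0.22222222)^(−1/2) and check whether it is a whole number:
  n_f = 1: 1/n_i² = 1.00000000 − 0.22222222 = 0.77777778 → n_i = 1.134  (not an integer) ✗
  n_f = 2: 1/n_i² = 0.25000000 − 0.22222222 = 0.02777778 → n_i = 6.000  → integer, n_i = 6 ✓

Only n_f = 2 gives an integer upper level, n_i = 6.

The transition is from n = 6 to n = 2 (emission).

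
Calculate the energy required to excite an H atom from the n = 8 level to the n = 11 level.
0.10015 eV

The energy levels of a hydrogen-like atom are E_n = -13.6057 eV / n².

Energy at n = 8: E_8 = -13.6057 / 8² = -0.21258906 eV
Energy at n = 11: E_11 = -13.6057 / 11² = -0.11244380 eV

The excitation energy is the difference:
ΔE = E_11 - E_8
ΔE = -0.11244380 - (-0.21258906)
ΔE = 0.10015 eV

Since this is positive, energy must be absorbed (photon absorption).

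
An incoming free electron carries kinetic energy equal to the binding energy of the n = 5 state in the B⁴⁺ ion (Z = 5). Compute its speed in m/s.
2.18769e+06 m/s (or 0.72974% of c)

The binding energy at n = 5 for B⁴⁺ is:
E_5 = -13.6057 × 5²/5² = -13.6057000 eV
|E_5| = 13.6057000 eV

Convert to Joules:
KE = 13.6057000 eV × (1.602177 × 10⁻¹⁹ J/eV) = 2.1798740e-18 J

Using KE = ½mv²:
v = √(2·KE/m_e)
v = √(2 × 2.1798740e-18 J / 9.10938 × 10⁻³¹ kg)
v = 2.18769e+06 m/s

This is approximately 0.72974% the speed of light.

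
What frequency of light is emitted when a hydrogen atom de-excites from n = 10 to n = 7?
3.42412e+13 Hz

First, find the transition energy:
E_10 = -13.6057 / 10² = -0.136057000 eV
E_7 = -13.6057 / 7² = -0.277667347 eV
|ΔE| = |E_7 - E_10| = 0.141610347 eV

Convert to Joules: E = 0.141610347 eV × (1.602177 × 10⁻¹⁹ J/eV) = 2.2688484e-20 J

Using E = hf:
f = E/h = 2.2688484e-20 J / (6.62607 × 10⁻³⁴ J·s)
f = 3.42412e+13 Hz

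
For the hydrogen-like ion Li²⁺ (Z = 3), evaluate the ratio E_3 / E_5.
2.778

Using E_n = -13.6057 Z² / n² eV with Z = 3:

E_3 = -13.6057 × 3² / 3² = -122.4513 / 9 = -13.605700000 eV
E_5 = -13.6057 × 3² / 5² = -122.4513 / 25 = -4.898052000 eV

The ratio is:
E_3/E_5 = (-13.605700000) / (-4.898052000)
E_3/E_5 = (-122.4513/9) / (-122.4513/25)
E_3/E_5 = 25/9
E_3/E_5 = 2.778
(Note: the Z² factors cancel in the ratio.)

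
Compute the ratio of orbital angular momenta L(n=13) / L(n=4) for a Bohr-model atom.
3.250000

In the Bohr model, L_n = nℏ, so the ratio is purely the ratio of quantum numbers:

L_13/L_4 = 13ℏ / 4ℏ = 13/4 = 3.250000

The angular momentum scales linearly with n.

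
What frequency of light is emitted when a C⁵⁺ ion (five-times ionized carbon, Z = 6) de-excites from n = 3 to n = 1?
1.053e+17 Hz

First, find the transition energy:
E_3 = -13.6057 × 6² / 3² = -54.422800 eV
E_1 = -13.6057 × 6² / 1² = -489.805200 eV
|ΔE| = |E_1 - E_3| = 435.382400 eV

Convert to Joules: E = 435.382400 eV × (1.602177 × 10⁻¹⁹ J/eV) = 6.97560e-17 J

Using E = hf:
f = E/h = 6.97560e-17 J / (6.62607 × 10⁻³⁴ J·s)
f = 1.053e+17 Hz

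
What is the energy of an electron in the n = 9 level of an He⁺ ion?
-0.671886 eV

For hydrogen-like ions, the energy levels scale with Z²:
E_n = -13.6057 Z² / n² eV

For He⁺ (Z = 2) at n = 9:
E_9 = -13.6057 × 2² / 9²
E_9 = -13.6057 × 4 / 81
E_9 = -54.4228 / 81
E_9 = -0.671886 eV

The energy is 4 times more negative than hydrogen at the same n due to the stronger nuclear charge.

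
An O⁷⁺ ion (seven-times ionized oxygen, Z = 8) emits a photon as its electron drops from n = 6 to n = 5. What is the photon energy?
10.642681 eV

The energy levels are E_n = -13.6057 Z² eV / n².

Energy at n = 6: E_6 = -13.6057 × 8² / 6² = -24.187911111 eV
Energy at n = 5: E_5 = -13.6057 × 8² / 5² = -34.830592000 eV

For emission (electron falling to lower state), the photon energy is:
E_photon = E_6 - E_5 = |-24.187911111 - (-34.830592000)|
E_photon = 10.642681 eV

This energy is carried away by the emitted photon.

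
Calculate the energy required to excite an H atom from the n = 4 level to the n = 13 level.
0.770 eV

The energy levels of a hydrogen-like atom are E_n = -13.6057 eV / n².

Energy at n = 4: E_4 = -13.6057 / 4² = -0.850356 eV
Energy at n = 13: E_13 = -13.6057 / 13² = -0.080507 eV

The excitation energy is the difference:
ΔE = E_13 - E_4
ΔE = -0.080507 - (-0.850356)
ΔE = 0.770 eV

Since this is positive, energy must be absorbed (photon absorption).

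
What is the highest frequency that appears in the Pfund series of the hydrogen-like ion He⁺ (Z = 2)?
5.2638e+14 Hz

The series limit corresponds to the transition from n = ∞ to n = 5.
This is the highest energy (shortest wavelength) transition in the Pfund series.

E_∞ = 0 eV
E_5 = -13.6057 × 2² / 5² = -2.1769120 eV

Energy at series limit:
ΔE = E_∞ - E_5 = 0 - (-2.1769120) = 2.1769120 eV
E = 2.1769120 eV × (1.602177 × 10⁻¹⁹ J/eV) = 3.487798e-19 J
f = E/h = 3.487798e-19 J / (6.62607 × 10⁻³⁴ J·s) = 5.2638e+14 Hz

This energy equals the ionization energy from the n = 5 state of He⁺.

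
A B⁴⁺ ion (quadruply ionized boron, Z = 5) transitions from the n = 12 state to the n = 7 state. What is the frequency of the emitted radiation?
1.1073e+15 Hz

First, find the transition energy:
E_12 = -13.6057 × 5² / 12² = -2.36210069 eV
E_7 = -13.6057 × 5² / 7² = -6.94168367 eV
|ΔE| = |E_7 - E_12| = 4.57958298 eV

Convert to Joules: E = 4.57958298 eV × (1.602177 × 10⁻¹⁹ J/eV) = 7.337303e-19 J

Using E = hf:
f = E/h = 7.337303e-19 J / (6.62607 × 10⁻³⁴ J·s)
f = 1.1073e+15 Hz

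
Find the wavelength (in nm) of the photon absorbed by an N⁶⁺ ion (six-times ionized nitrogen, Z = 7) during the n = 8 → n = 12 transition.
214.240 nm

First, find the transition energy using E_n = -13.6057 Z² / n² eV:
E_8 = -13.6057 × 7² / 8² = -10.4168641 eV
E_12 = -13.6057 × 7² / 12² = -4.6297174 eV

Photon energy: |ΔE| = |E_12 - E_8| = 5.7871467 eV

Convert to wavelength using E = hc/λ with hc = 1239.84 eV·nm:
λ = hc/E = 1239.84 eV·nm / 5.7871467 eV
λ = 214.240 nm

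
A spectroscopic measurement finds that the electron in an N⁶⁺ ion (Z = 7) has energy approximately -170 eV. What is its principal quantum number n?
n = 2

The exact energy levels follow E_n = -13.6057 Z² / n² eV with Z = 7.

The measured value (-170 eV) is reported to only 2 significant figures, so we must test candidate n values and see which one matches to that precision.

Candidate energies:
  n = 1:  E = -13.6057 × 7² / 1² = -666.679300 eV
  n = 2:  E = -13.6057 × 7² / 2² = -166.669825 eV  ← matches
  n = 3:  E = -13.6057 × 7² / 3² = -74.075478 eV
  n = 4:  E = -13.6057 × 7² / 4² = -41.667456 eV

Checking against the measurement of -170 eV (2 sig figs), only n = 2 agrees:
E_2 = -166.669825 eV, which rounds to -170 eV ✓

Therefore n = 2.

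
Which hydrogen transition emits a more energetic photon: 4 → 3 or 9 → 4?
9 → 4

Calculate the energy for each transition:

Transition 4 → 3:
ΔE₁ = |E_3 - E_4| = |-13.6057/3² - (-13.6057/4²)|
ΔE₁ = |-1.51174444444 - (-0.85035625000)| = 0.66138819 eV

Transition 9 → 4:
ΔE₂ = |E_4 - E_9| = |-13.6057/4² - (-13.6057/9²)|
ΔE₂ = |-0.85035625000 - (-0.16797160494)| = 0.68238465 eV

Since 0.68238465 eV > 0.66138819 eV, the transition 9 → 4 emits the more energetic photon.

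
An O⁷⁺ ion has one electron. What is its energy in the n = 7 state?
-17.77071 eV

For hydrogen-like ions, the energy levels scale with Z²:
E_n = -13.6057 Z² / n² eV

For O⁷⁺ (Z = 8) at n = 7:
E_7 = -13.6057 × 8² / 7²
E_7 = -13.6057 × 64 / 49
E_7 = -870.7648 / 49
E_7 = -17.77071 eV

The energy is 64 times more negative than hydrogen at the same n due to the stronger nuclear charge.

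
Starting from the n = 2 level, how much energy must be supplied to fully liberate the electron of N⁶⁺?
166.670 eV

The ionization energy is the energy needed to remove the electron completely (n → ∞).

For a hydrogen-like ion with Z = 7, E_n = -13.6057 Z² / n² eV.

At n = 2: E_2 = -13.6057 × 7² / 2² = -166.669825 eV
At n = ∞: E_∞ = 0 eV

Ionization energy = E_∞ - E_2 = 0 - (-166.669825) = 166.669825 eV
Ionization energy ≈ 166.670 eV

This is also called the binding energy of the electron in state n = 2.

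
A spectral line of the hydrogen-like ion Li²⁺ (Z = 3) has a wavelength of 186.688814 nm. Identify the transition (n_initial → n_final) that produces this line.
n = 11 → n = 4

First, find the photon energy from the wavelength (hc = 1239.84 eV·nm):
E = hc/λ = 1239.84 eV·nm / 186.688814 nm = 6.6412120 eV

The energy levels of Li²⁺ satisfy E_n = -13.6057 × 3² / n² eV, so an emission n_i → n_f releases
ΔE = 13.6057 × 3² × (1/n_f² − 1/n_i²) eV.

Setting ΔE equal to the photon energy:
1/n_f² − 1/n_i² = 6.6412120 / (13.6057 × 3²) = 0.054235537

Since 1/n_i² must be positive, we need 1/n_f² > 0.054235537, i.e. n_f ≤ 4. For each allowed n_f, solve n_i = (1/n_f² − 0.054235537)^(−1/2) and check whether it is a whole number:
  n_f = 1: 1/n_i² = 1.000000000 − 0.054235537 = 0.945764463 → n_i = 1.028  (not an integer) ✗
  n_f = 2: 1/n_i² = 0.250000000 − 0.054235537 = 0.195764463 → n_i = 2.260  (not an integer) ✗
  n_f = 3: 1/n_i² = 0.111111111 − 0.054235537 = 0.056875574 → n_i = 4.193  (not an integer) ✗
  n_f = 4: 1/n_i² = 0.062500000 − 0.054235537 = 0.008264463 → n_i = 11.000  → integer, n_i = 11 ✓

Only n_f = 4 gives an integer upper level, n_i = 11.

The transition is from n = 11 to n = 4 (emission).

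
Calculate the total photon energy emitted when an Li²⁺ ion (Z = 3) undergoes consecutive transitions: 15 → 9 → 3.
13.061472 eV

The energy levels of Li²⁺ are E_n = -13.6057 × 3² / n² eV.

First transition (15 → 9):
ΔE₁ = |E_9 - E_15|
ΔE₁ = |-1.511744444444 - (-0.544228000000)| = 0.967516444 eV

Second transition (9 → 3):
ΔE₂ = |E_3 - E_9|
ΔE₂ = |-13.605700000000 - (-1.511744444444)| = 12.093955556 eV

Total energy released:
E_total = ΔE₁ + ΔE₂ = 0.967516444 + 12.093955556 = 13.061472 eV

Note: This equals the direct transition 15 → 3: 13.061472 eV ✓
Energy is conserved regardless of the path taken.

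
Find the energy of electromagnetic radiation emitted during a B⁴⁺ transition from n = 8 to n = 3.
32.48 eV

The energy levels are E_n = -13.6057 Z² eV / n².

Energy at n = 8: E_8 = -13.6057 × 5² / 8² = -5.31473 eV
Energy at n = 3: E_3 = -13.6057 × 5² / 3² = -37.79361 eV

For emission (electron falling to lower state), the photon energy is:
E_photon = E_8 - E_3 = |-5.31473 - (-37.79361)|
E_photon = 32.48 eV

This energy is carried away by the emitted photon.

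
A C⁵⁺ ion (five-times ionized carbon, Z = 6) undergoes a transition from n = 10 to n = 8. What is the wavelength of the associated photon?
450.01 nm

First, find the transition energy using E_n = -13.6057 Z² / n² eV:
E_10 = -13.6057 × 6² / 10² = -4.898052 eV
E_8 = -13.6057 × 6² / 8² = -7.653206 eV

Photon energy: |ΔE| = |E_8 - E_10| = 2.755154 eV

Convert to wavelength using E = hc/λ with hc = 1239.84 eV·nm:
λ = hc/E = 1239.84 eV·nm / 2.755154 eV
λ = 450.01 nm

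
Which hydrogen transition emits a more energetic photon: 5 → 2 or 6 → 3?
5 → 2

Calculate the energy for each transition:

Transition 5 → 2:
ΔE₁ = |E_2 - E_5| = |-13.6057/2² - (-13.6057/5²)|
ΔE₁ = |-3.401425000000 - (-0.544228000000)| = 2.857197000 eV

Transition 6 → 3:
ΔE₂ = |E_3 - E_6| = |-13.6057/3² - (-13.6057/6²)|
ΔE₂ = |-1.511744444444 - (-0.377936111111)| = 1.133808333 eV

Since 2.857197000 eV > 1.133808333 eV, the transition 5 → 2 emits the more energetic photon.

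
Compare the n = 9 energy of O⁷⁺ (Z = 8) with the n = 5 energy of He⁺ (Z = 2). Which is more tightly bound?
O⁷⁺ at n = 9 (E = -10.7502 eV)

Using E_n = -13.6057 Z² / n² eV:

O⁷⁺ (Z = 8) at n = 9:
E = -13.6057 × 8² / 9² = -13.6057 × 64 / 81 = -10.7501827 eV

He⁺ (Z = 2) at n = 5:
E = -13.6057 × 2² / 5² = -13.6057 × 4 / 25 = -2.1769120 eV

Since -10.7501827 eV < -2.1769120 eV,
O⁷⁺ at n = 9 is more tightly bound (requires more energy to ionize).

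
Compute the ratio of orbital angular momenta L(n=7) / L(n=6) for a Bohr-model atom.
1.17

In the Bohr model, L_n = nℏ, so the ratio is purely the ratio of quantum numbers:

L_7/L_6 = 7ℏ / 6ℏ = 7/6 = 1.17

The angular momentum scales linearly with n.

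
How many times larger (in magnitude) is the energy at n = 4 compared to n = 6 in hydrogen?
2.25

Using E_n = -13.6057 Z² / n² eV with Z = 1:

E_4 = -13.6057 / 4² = -13.6057 / 16 = -0.85035625 eV
E_6 = -13.6057 / 6² = -13.6057 / 36 = -0.37793611 eV

The ratio is:
E_4/E_6 = (-0.85035625) / (-0.37793611)
E_4/E_6 = (-13.6057/16) / (-13.6057/36)
E_4/E_6 = 36/16
E_4/E_6 = 2.25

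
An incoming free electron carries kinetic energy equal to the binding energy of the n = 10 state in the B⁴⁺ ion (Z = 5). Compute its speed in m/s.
1.094e+06 m/s (or 0.365% of c)

The binding energy at n = 10 for B⁴⁺ is:
E_10 = -13.6057 × 5²/10² = -3.401425 eV
|E_10| = 3.401425 eV

Convert to Joules:
KE = 3.401425 eV × (1.602177 × 10⁻¹⁹ J/eV) = 5.44968e-19 J

Using KE = ½mv²:
v = √(2·KE/m_e)
v = √(2 × 5.44968e-19 J / 9.10938 × 10⁻³¹ kg)
v = 1.094e+06 m/s

This is approximately 0.365% the speed of light.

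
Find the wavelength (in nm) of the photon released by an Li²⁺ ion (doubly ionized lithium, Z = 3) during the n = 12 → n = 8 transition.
1166.419 nm

First, find the transition energy using E_n = -13.6057 Z² / n² eV:
E_12 = -13.6057 × 3² / 12² = -0.85035625 eV
E_8 = -13.6057 × 3² / 8² = -1.91330156 eV

Photon energy: |ΔE| = |E_8 - E_12| = 1.06294531 eV

Convert to wavelength using E = hc/λ with hc = 1239.84 eV·nm:
λ = hc/E = 1239.84 eV·nm / 1.06294531 eV
λ = 1166.419 nm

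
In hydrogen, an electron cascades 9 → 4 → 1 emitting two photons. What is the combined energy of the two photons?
13.4377 eV

The energy levels of hydrogen are E_n = -13.6057 / n² eV.

First transition (9 → 4):
ΔE₁ = |E_4 - E_9|
ΔE₁ = |-0.8503562500 - (-0.1679716049)| = 0.6823846 eV

Second transition (4 → 1):
ΔE₂ = |E_1 - E_4|
ΔE₂ = |-13.6057000000 - (-0.8503562500)| = 12.7553438 eV

Total energy released:
E_total = ΔE₁ + ΔE₂ = 0.6823846 + 12.7553438 = 13.4377 eV

Note: This equals the direct transition 9 → 1: 13.4377 eV ✓
Energy is conserved regardless of the path taken.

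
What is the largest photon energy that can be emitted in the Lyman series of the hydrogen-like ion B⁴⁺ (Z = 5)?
340.143 eV

The series limit corresponds to the transition from n = ∞ to n = 1.
This is the highest energy (shortest wavelength) transition in the Lyman series.

E_∞ = 0 eV
E_1 = -13.6057 × 5² / 1² = -340.143 eV

Energy at series limit:
ΔE = E_∞ - E_1 = 0 - (-340.143) = 340.143 eV

This energy equals the ionization energy from the n = 1 state of B⁴⁺.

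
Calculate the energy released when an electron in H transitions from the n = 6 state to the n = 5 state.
0.16629 eV

The energy levels are E_n = -13.6057 eV / n².

Energy at n = 6: E_6 = -13.6057 / 6² = -0.37793611 eV
Energy at n = 5: E_5 = -13.6057 / 5² = -0.54422800 eV

For emission (electron falling to lower state), the photon energy is:
E_photon = E_6 - E_5 = |-0.37793611 - (-0.54422800)|
E_photon = 0.16629 eV

This energy is carried away by the emitted photon.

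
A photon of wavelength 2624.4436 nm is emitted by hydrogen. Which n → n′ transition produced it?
n = 6 → n = 4

First, find the photon energy from the wavelength (hc = 1239.84 eV·nm):
E = hc/λ = 1239.84 eV·nm / 2624.4436 nm = 0.47242014 eV

The energy levels of hydrogen satisfy E_n = -13.6057 / n² eV, so an emission n_i → n_f releases
ΔE = 13.6057 × (1/n_f² − 1/n_i²) eV.

Setting ΔE equal to the photon energy:
1/n_f² − 1/n_i² = 0.47242014 / 13.6057 = 0.034722222

Since 1/n_i² must be positive, we need 1/n_f² > 0.034722222, i.e. n_f ≤ 5. For each allowed n_f, solve n_i = (1/n_f² − 0.034722222)^(−1/2) and check whether it is a whole number:
  n_f = 1: 1/n_i² = 1.000000000 − 0.034722222 = 0.965277778 → n_i = 1.018  (not an integer) ✗
  n_f = 2: 1/n_i² = 0.250000000 − 0.034722222 = 0.215277778 → n_i = 2.155  (not an integer) ✗
  n_f = 3: 1/n_i² = 0.111111111 − 0.034722222 = 0.076388889 → n_i = 3.618  (not an integer) ✗
  n_f = 4: 1/n_i² = 0.062500000 − 0.034722222 = 0.027777778 → n_i = 6.000  → integer, n_i = 6 ✓
  n_f = 5: 1/n_i² = 0.040000000 − 0.034722222 = 0.005277778 → n_i = 13.765  (not an integer) ✗

Only n_f = 4 gives an integer upper level, n_i = 6.

The transition is from n = 6 to n = 4 (emission).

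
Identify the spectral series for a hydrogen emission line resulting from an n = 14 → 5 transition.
Pfund series

The spectral series in hydrogen are named based on the final (lower) energy level:
- Lyman series: n_final = 1 (ultraviolet)
- Balmer series: n_final = 2 (visible/near-UV)
- Paschen series: n_final = 3 (infrared)
- Brackett series: n_final = 4 (infrared)
- Pfund series: n_final = 5 (far infrared)

Since this transition ends at n = 5, it belongs to the Pfund series.

For reference, this 14 → 5 line has photon energy
ΔE = 13.6057 eV × (1/5² - 1/14²) = 0.47481116327 eV,
corresponding to wavelength λ = hc/ΔE = 1239.84 eV·nm / 0.47481116327 eV = 2611.22757 nm in the far infrared region.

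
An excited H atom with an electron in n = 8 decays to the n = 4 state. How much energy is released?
0.6378 eV

The energy levels are E_n = -13.6057 eV / n².

Energy at n = 8: E_8 = -13.6057 / 8² = -0.2125891 eV
Energy at n = 4: E_4 = -13.6057 / 4² = -0.8503563 eV

For emission (electron falling to lower state), the photon energy is:
E_photon = E_8 - E_4 = |-0.2125891 - (-0.8503563)|
E_photon = 0.6378 eV

This energy is carried away by the emitted photon.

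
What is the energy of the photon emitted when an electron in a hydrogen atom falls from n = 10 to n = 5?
0.40817 eV

The energy levels are E_n = -13.6057 eV / n².

Energy at n = 10: E_10 = -13.6057 / 10² = -0.13605700 eV
Energy at n = 5: E_5 = -13.6057 / 5² = -0.54422800 eV

For emission (electron falling to lower state), the photon energy is:
E_photon = E_10 - E_5 = |-0.13605700 - (-0.54422800)|
E_photon = 0.40817 eV

This energy is carried away by the emitted photon.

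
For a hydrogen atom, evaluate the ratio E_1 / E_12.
144.000

Using E_n = -13.6057 Z² / n² eV with Z = 1:

E_1 = -13.6057 / 1² = -13.6057 / 1 = -13.605700000 eV
E_12 = -13.6057 / 12² = -13.6057 / 144 = -0.094484028 eV

The ratio is:
E_1/E_12 = (-13.605700000) / (-0.094484028)
E_1/E_12 = (-13.6057/1) / (-13.6057/144)
E_1/E_12 = 144/1
E_1/E_12 = 144.000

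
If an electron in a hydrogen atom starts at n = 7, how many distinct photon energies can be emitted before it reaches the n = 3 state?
10

The electron can occupy levels n = 3, 4, ..., 7 during de-excitation — that is m = 7 - 3 + 1 = 5 distinct levels.

The number of distinct spectral lines equals the number of ways to choose 2 of these m levels (each pair gives one possible emission transition):

Number of lines = m(m-1)/2 = 5×4/2 = 10

These correspond to all possible transitions between the 5 levels:
7 → 6, 7 → 5, 7 → 4, 7 → 3, 6 → 5, 6 → 4, 6 → 3, 5 → 4...

Each transition produces a photon with a unique energy (and thus wavelength). This count does not depend on Z.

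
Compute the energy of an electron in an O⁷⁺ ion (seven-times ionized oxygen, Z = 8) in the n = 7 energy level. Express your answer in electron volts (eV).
-17.770710 eV

The energy levels of a hydrogen-like atom are given by:
E_n = -13.6057 Z² / n² eV  (with Z = 8 for O⁷⁺)

For n = 7:
E_7 = -13.6057 × 8² / 7²
E_7 = -13.6057 × 64 / 49
E_7 = -17.770710 eV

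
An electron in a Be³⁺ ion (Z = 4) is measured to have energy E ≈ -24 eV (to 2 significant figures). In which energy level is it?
n = 3

The exact energy levels follow E_n = -13.6057 Z² / n² eV with Z = 4.

The measured value (-24 eV) is reported to only 2 significant figures, so we must test candidate n values and see which one matches to that precision.

Candidate energies:
  n = 1:  E = -13.6057 × 4² / 1² = -217.69120 eV
  n = 2:  E = -13.6057 × 4² / 2² = -54.42280 eV
  n = 3:  E = -13.6057 × 4² / 3² = -24.18791 eV  ← matches
  n = 4:  E = -13.6057 × 4² / 4² = -13.60570 eV
  n = 5:  E = -13.6057 × 4² / 5² = -8.70765 eV

Checking against the measurement of -24 eV (2 sig figs), only n = 3 agrees:
E_3 = -24.18791 eV, which rounds to -24 eV ✓

Therefore n = 3.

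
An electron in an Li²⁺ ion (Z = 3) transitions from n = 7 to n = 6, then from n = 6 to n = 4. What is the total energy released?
5.15 eV

The energy levels of Li²⁺ are E_n = -13.6057 × 3² / n² eV.

First transition (7 → 6):
ΔE₁ = |E_6 - E_7|
ΔE₁ = |-3.40142500 - (-2.49900612)| = 0.90242 eV

Second transition (6 → 4):
ΔE₂ = |E_4 - E_6|
ΔE₂ = |-7.65320625 - (-3.40142500)| = 4.25178 eV

Total energy released:
E_total = ΔE₁ + ΔE₂ = 0.90242 + 4.25178 = 5.15 eV

Note: This equals the direct transition 7 → 4: 5.15 eV ✓
Energy is conserved regardless of the path taken.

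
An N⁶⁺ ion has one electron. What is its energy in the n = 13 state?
-3.94485 eV

For hydrogen-like ions, the energy levels scale with Z²:
E_n = -13.6057 Z² / n² eV

For N⁶⁺ (Z = 7) at n = 13:
E_13 = -13.6057 × 7² / 13²
E_13 = -13.6057 × 49 / 169
E_13 = -666.6793 / 169
E_13 = -3.94485 eV

The energy is 49 times more negative than hydrogen at the same n due to the stronger nuclear charge.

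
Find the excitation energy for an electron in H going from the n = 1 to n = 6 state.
13.227764 eV

The energy levels of a hydrogen-like atom are E_n = -13.6057 eV / n².

Energy at n = 1: E_1 = -13.6057 / 1² = -13.605700000 eV
Energy at n = 6: E_6 = -13.6057 / 6² = -0.377936111 eV

The excitation energy is the difference:
ΔE = E_6 - E_1
ΔE = -0.377936111 - (-13.605700000)
ΔE = 13.227764 eV

Since this is positive, energy must be absorbed (photon absorption).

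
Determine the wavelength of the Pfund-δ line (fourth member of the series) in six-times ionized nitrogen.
67.24898 nm

The lines of a series are numbered from the longest wavelength (smallest ΔE) outward; the fourth line is the transition from n = n_f + 4 to n_f.
The Pfund series has all transitions ending at n_f = 5.

For N⁶⁺ (Z = 7), the fourth line (δ-line) is the jump from n = 9 to n = 5:
E_9 = -13.6057 × 7² / 9² = -8.2306086 eV
E_5 = -13.6057 × 7² / 5² = -26.6671720 eV
ΔE = E_9 - E_5 = 18.4365634 eV

λ = hc/E = 1239.84 eV·nm / 18.4365634 eV
λ = 67.24898 nm

This is the δ-line of the Pfund series in N⁶⁺.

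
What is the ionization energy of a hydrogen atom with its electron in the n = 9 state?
0.1680 eV

The ionization energy is the energy needed to remove the electron completely (n → ∞).

For hydrogen, E_n = -13.6057 eV / n².

At n = 9: E_9 = -13.6057 / 9² = -0.1679716 eV
At n = ∞: E_∞ = 0 eV

Ionization energy = E_∞ - E_9 = 0 - (-0.1679716) = 0.1679716 eV
Ionization energy ≈ 0.1680 eV

This is also called the binding energy of the electron in state n = 9.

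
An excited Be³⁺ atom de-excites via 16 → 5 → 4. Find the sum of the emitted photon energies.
12.755 eV

The energy levels of Be³⁺ are E_n = -13.6057 × 4² / n² eV.

First transition (16 → 5):
ΔE₁ = |E_5 - E_16|
ΔE₁ = |-8.707648000 - (-0.850356250)| = 7.857292 eV

Second transition (5 → 4):
ΔE₂ = |E_4 - E_5|
ΔE₂ = |-13.605700000 - (-8.707648000)| = 4.898052 eV

Total energy released:
E_total = ΔE₁ + ΔE₂ = 7.857292 + 4.898052 = 12.755 eV

Note: This equals the direct transition 16 → 4: 12.755 eV ✓
Energy is conserved regardless of the path taken.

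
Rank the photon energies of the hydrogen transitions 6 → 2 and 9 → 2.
9 → 2

Calculate the energy for each transition:

Transition 6 → 2:
ΔE₁ = |E_2 - E_6| = |-13.6057/2² - (-13.6057/6²)|
ΔE₁ = |-3.40142500000 - (-0.37793611111)| = 3.02348889 eV

Transition 9 → 2:
ΔE₂ = |E_2 - E_9| = |-13.6057/2² - (-13.6057/9²)|
ΔE₂ = |-3.40142500000 - (-0.16797160494)| = 3.23345340 eV

Since 3.23345340 eV > 3.02348889 eV, the transition 9 → 2 emits the more energetic photon.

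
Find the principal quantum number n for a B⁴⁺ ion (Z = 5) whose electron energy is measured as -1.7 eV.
n = 14

The exact energy levels follow E_n = -13.6057 Z² / n² eV with Z = 5.

The measured value (-1.7 eV) is reported to only 2 significant figures, so we must test candidate n values and see which one matches to that precision.

Candidate energies:
  n = 12:  E = -13.6057 × 5² / 12² = -2.36210 eV
  n = 13:  E = -13.6057 × 5² / 13² = -2.01268 eV
  n = 14:  E = -13.6057 × 5² / 14² = -1.73542 eV  ← matches
  n = 15:  E = -13.6057 × 5² / 15² = -1.51174 eV
  n = 16:  E = -13.6057 × 5² / 16² = -1.32868 eV

Checking against the measurement of -1.7 eV (2 sig figs), only n = 14 agrees:
E_14 = -1.73542 eV, which rounds to -1.7 eV ✓

Therefore n = 14.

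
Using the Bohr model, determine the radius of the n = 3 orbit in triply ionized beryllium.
0.119065 nm (or 1.190649 Å)

The Bohr radius formula is:
r_n = n² a₀ / Z

where a₀ = 0.052917721 nm is the Bohr radius.

For Be³⁺ (Z = 4) at n = 3:
r_3 = 3² × 0.052917721 nm / 4
r_3 = 9 × 0.052917721 nm / 4
r_3 = 0.4762595 nm / 4
r_3 = 0.119065 nm

The electron orbits at approximately 0.119065 nm from the nucleus.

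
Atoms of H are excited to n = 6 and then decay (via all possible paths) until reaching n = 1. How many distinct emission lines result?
15

The electron can occupy levels n = 1, 2, ..., 6 during de-excitation — that is m = 6 - 1 + 1 = 6 distinct levels.

The number of distinct spectral lines equals the number of ways to choose 2 of these m levels (each pair gives one possible emission transition):

Number of lines = m(m-1)/2 = 6×5/2 = 15

These correspond to all possible transitions between the 6 levels:
6 → 5, 6 → 4, 6 → 3, 6 → 2, 6 → 1, 5 → 4, 5 → 3, 5 → 2...

Each transition produces a photon with a unique energy (and thus wavelength). This count does not depend on Z.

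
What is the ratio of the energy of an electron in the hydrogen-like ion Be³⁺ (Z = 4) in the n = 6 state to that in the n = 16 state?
7.11

Using E_n = -13.6057 Z² / n² eV with Z = 4:

E_6 = -13.6057 × 4² / 6² = -217.6912 / 36 = -6.04697778 eV
E_16 = -13.6057 × 4² / 16² = -217.6912 / 256 = -0.85035625 eV

The ratio is:
E_6/E_16 = (-6.04697778) / (-0.85035625)
E_6/E_16 = (-217.6912/36) / (-217.6912/256)
E_6/E_16 = 256/36
E_6/E_16 = 7.11
(Note: the Z² factors cancel in the ratio.)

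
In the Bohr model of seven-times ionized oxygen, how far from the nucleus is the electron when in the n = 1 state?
0.006615 nm (or 0.066147 Å)

The Bohr radius formula is:
r_n = n² a₀ / Z

where a₀ = 0.052917721 nm is the Bohr radius.

For O⁷⁺ (Z = 8) at n = 1:
r_1 = 1² × 0.052917721 nm / 8
r_1 = 1 × 0.052917721 nm / 8
r_1 = 0.0529177 nm / 8
r_1 = 0.006615 nm

The electron orbits at approximately 0.006615 nm from the nucleus.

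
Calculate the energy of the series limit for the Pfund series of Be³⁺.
8.70765 eV

The series limit corresponds to the transition from n = ∞ to n = 5.
This is the highest energy (shortest wavelength) transition in the Pfund series.

E_∞ = 0 eV
E_5 = -13.6057 × 4² / 5² = -8.70765 eV

Energy at series limit:
ΔE = E_∞ - E_5 = 0 - (-8.70765) = 8.70765 eV

This energy equals the ionization energy from the n = 5 state of Be³⁺.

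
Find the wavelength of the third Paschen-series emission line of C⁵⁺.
30.37550 nm

The lines of a series are numbered from the longest wavelength (smallest ΔE) outward; the third line is the transition from n = n_f + 3 to n_f.
The Paschen series has all transitions ending at n_f = 3.

For C⁵⁺ (Z = 6), the third line (γ-line) is the jump from n = 6 to n = 3:
E_6 = -13.6057 × 6² / 6² = -13.6057000 eV
E_3 = -13.6057 × 6² / 3² = -54.4228000 eV
ΔE = E_6 - E_3 = 40.8171000 eV

λ = hc/E = 1239.84 eV·nm / 40.8171000 eV
λ = 30.37550 nm

This is the γ-line of the Paschen series in C⁵⁺.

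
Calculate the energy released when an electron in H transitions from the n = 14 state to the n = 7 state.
0.208 eV

The energy levels are E_n = -13.6057 eV / n².

Energy at n = 14: E_14 = -13.6057 / 14² = -0.069417 eV
Energy at n = 7: E_7 = -13.6057 / 7² = -0.277667 eV

For emission (electron falling to lower state), the photon energy is:
E_photon = E_14 - E_7 = |-0.069417 - (-0.277667)|
E_photon = 0.208 eV

This energy is carried away by the emitted photon.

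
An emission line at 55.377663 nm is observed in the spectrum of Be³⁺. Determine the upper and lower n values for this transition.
n = 11 → n = 3

First, find the photon energy from the wavelength (hc = 1239.84 eV·nm):
E = hc/λ = 1239.84 eV·nm / 55.377663 nm = 22.388810 eV

The energy levels of Be³⁺ satisfy E_n = -13.6057 × 4² / n² eV, so an emission n_i → n_f releases
ΔE = 13.6057 × 4² × (1/n_f² − 1/n_i²) eV.

Setting ΔE equal to the photon energy:
1/n_f² − 1/n_i² = 22.388810 / (13.6057 × 4²) = 0.10284665

Since 1/n_i² must be positive, we need 1/n_f² > 0.10284665, i.e. n_f ≤ 3. For each allowed n_f, solve n_i = (1/n_f² − 0.10284665)^(−1/2) and check whether it is a whole number:
  n_f = 1: 1/n_i² = 1.00000000 − 0.10284665 = 0.89715335 → n_i = 1.056  (not an integer) ✗
  n_f = 2: 1/n_i² = 0.25000000 − 0.10284665 = 0.14715335 → n_i = 2.607  (not an integer) ✗
  n_f = 3: 1/n_i² = 0.11111111 − 0.10284665 = 0.00826446 → n_i = 11.000  → integer, n_i = 11 ✓

Only n_f = 3 gives an integer upper level, n_i = 11.

The transition is from n = 11 to n = 3 (emission).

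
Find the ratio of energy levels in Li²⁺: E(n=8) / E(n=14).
3.06250

Using E_n = -13.6057 Z² / n² eV with Z = 3:

E_8 = -13.6057 × 3² / 8² = -122.4513 / 64 = -1.91330156250 eV
E_14 = -13.6057 × 3² / 14² = -122.4513 / 196 = -0.62475153061 eV

The ratio is:
E_8/E_14 = (-1.91330156250) / (-0.62475153061)
E_8/E_14 = (-122.4513/64) / (-122.4513/196)
E_8/E_14 = 196/64
E_8/E_14 = 3.06250
(Note: the Z² factors cancel in the ratio.)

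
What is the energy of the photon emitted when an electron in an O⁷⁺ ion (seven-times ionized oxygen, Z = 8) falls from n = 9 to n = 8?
2.856 eV

The energy levels are E_n = -13.6057 Z² eV / n².

Energy at n = 9: E_9 = -13.6057 × 8² / 9² = -10.750183 eV
Energy at n = 8: E_8 = -13.6057 × 8² / 8² = -13.605700 eV

For emission (electron falling to lower state), the photon energy is:
E_photon = E_9 - E_8 = |-10.750183 - (-13.605700)|
E_photon = 2.856 eV

This energy is carried away by the emitted photon.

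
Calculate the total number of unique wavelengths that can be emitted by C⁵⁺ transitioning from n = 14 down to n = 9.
15

The electron can occupy levels n = 9, 10, ..., 14 during de-excitation — that is m = 14 - 9 + 1 = 6 distinct levels.

The number of distinct spectral lines equals the number of ways to choose 2 of these m levels (each pair gives one possible emission transition):

Number of lines = m(m-1)/2 = 6×5/2 = 15

These correspond to all possible transitions between the 6 levels:
14 → 13, 14 → 12, 14 → 11, 14 → 10, 14 → 9, 13 → 12, 13 → 11, 13 → 10...

Each transition produces a photon with a unique energy (and thus wavelength). This count does not depend on Z.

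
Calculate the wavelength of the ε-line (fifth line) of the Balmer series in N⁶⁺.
8.100135 nm

The lines of a series are numbered from the longest wavelength (smallest ΔE) outward; the fifth line is the transition from n = n_f + 5 to n_f.
The Balmer series has all transitions ending at n_f = 2.

For N⁶⁺ (Z = 7), the fifth line (ε-line) is the jump from n = 7 to n = 2:
E_7 = -13.6057 × 7² / 7² = -13.60570000 eV
E_2 = -13.6057 × 7² / 2² = -166.66982500 eV
ΔE = E_7 - E_2 = 153.06412500 eV

λ = hc/E = 1239.84 eV·nm / 153.06412500 eV
λ = 8.100135 nm

This is the ε-line of the Balmer series in N⁶⁺.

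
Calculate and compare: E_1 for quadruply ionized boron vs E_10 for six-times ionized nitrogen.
B⁴⁺ at n = 1 (E = -340.1425 eV)

Using E_n = -13.6057 Z² / n² eV:

B⁴⁺ (Z = 5) at n = 1:
E = -13.6057 × 5² / 1² = -13.6057 × 25 / 1 = -340.1425000 eV

N⁶⁺ (Z = 7) at n = 10:
E = -13.6057 × 7² / 10² = -13.6057 × 49 / 100 = -6.6667930 eV

Since -340.1425000 eV < -6.6667930 eV,
B⁴⁺ at n = 1 is more tightly bound (requires more energy to ionize).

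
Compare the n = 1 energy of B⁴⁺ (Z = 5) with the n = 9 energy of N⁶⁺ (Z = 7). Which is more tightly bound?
B⁴⁺ at n = 1 (E = -340.14250 eV)

Using E_n = -13.6057 Z² / n² eV:

B⁴⁺ (Z = 5) at n = 1:
E = -13.6057 × 5² / 1² = -13.6057 × 25 / 1 = -340.14250000 eV

N⁶⁺ (Z = 7) at n = 9:
E = -13.6057 × 7² / 9² = -13.6057 × 49 / 81 = -8.23060864 eV

Since -340.14250000 eV < -8.23060864 eV,
B⁴⁺ at n = 1 is more tightly bound (requires more energy to ionize).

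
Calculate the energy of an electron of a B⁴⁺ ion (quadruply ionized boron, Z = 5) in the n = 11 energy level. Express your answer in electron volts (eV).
-2.81 eV

The energy levels of a hydrogen-like atom are given by:
E_n = -13.6057 Z² / n² eV  (with Z = 5 for B⁴⁺)

For n = 11:
E_11 = -13.6057 × 5² / 11²
E_11 = -13.6057 × 25 / 121
E_11 = -2.81 eV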